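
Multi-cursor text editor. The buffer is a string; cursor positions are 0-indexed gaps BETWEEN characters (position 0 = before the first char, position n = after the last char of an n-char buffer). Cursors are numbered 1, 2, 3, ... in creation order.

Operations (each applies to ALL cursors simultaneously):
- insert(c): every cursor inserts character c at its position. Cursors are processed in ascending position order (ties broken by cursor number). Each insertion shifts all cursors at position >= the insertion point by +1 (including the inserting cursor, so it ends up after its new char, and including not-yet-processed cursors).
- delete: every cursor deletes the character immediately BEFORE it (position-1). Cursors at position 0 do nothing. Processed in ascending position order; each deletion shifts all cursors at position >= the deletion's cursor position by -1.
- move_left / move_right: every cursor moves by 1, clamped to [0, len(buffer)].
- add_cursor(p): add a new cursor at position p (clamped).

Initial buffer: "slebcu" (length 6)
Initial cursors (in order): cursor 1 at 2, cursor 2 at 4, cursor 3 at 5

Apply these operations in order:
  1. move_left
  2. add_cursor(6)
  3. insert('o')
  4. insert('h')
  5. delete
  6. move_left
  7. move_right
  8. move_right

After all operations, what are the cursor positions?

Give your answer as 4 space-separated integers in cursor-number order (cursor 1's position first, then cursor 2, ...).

Answer: 3 6 8 10

Derivation:
After op 1 (move_left): buffer="slebcu" (len 6), cursors c1@1 c2@3 c3@4, authorship ......
After op 2 (add_cursor(6)): buffer="slebcu" (len 6), cursors c1@1 c2@3 c3@4 c4@6, authorship ......
After op 3 (insert('o')): buffer="soleobocuo" (len 10), cursors c1@2 c2@5 c3@7 c4@10, authorship .1..2.3..4
After op 4 (insert('h')): buffer="sohleohbohcuoh" (len 14), cursors c1@3 c2@7 c3@10 c4@14, authorship .11..22.33..44
After op 5 (delete): buffer="soleobocuo" (len 10), cursors c1@2 c2@5 c3@7 c4@10, authorship .1..2.3..4
After op 6 (move_left): buffer="soleobocuo" (len 10), cursors c1@1 c2@4 c3@6 c4@9, authorship .1..2.3..4
After op 7 (move_right): buffer="soleobocuo" (len 10), cursors c1@2 c2@5 c3@7 c4@10, authorship .1..2.3..4
After op 8 (move_right): buffer="soleobocuo" (len 10), cursors c1@3 c2@6 c3@8 c4@10, authorship .1..2.3..4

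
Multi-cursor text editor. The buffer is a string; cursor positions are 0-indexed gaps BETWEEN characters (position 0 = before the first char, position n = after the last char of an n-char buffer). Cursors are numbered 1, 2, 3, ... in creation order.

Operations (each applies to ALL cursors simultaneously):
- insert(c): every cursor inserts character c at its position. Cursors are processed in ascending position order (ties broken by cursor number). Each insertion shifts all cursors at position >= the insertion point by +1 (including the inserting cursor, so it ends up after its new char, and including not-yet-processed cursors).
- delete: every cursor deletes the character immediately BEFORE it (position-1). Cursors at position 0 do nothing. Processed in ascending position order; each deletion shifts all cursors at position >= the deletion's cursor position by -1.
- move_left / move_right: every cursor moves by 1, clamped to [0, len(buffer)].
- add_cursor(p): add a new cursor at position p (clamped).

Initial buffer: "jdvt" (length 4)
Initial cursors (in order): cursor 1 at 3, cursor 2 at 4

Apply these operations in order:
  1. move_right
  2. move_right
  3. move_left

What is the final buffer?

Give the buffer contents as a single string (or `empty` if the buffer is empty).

Answer: jdvt

Derivation:
After op 1 (move_right): buffer="jdvt" (len 4), cursors c1@4 c2@4, authorship ....
After op 2 (move_right): buffer="jdvt" (len 4), cursors c1@4 c2@4, authorship ....
After op 3 (move_left): buffer="jdvt" (len 4), cursors c1@3 c2@3, authorship ....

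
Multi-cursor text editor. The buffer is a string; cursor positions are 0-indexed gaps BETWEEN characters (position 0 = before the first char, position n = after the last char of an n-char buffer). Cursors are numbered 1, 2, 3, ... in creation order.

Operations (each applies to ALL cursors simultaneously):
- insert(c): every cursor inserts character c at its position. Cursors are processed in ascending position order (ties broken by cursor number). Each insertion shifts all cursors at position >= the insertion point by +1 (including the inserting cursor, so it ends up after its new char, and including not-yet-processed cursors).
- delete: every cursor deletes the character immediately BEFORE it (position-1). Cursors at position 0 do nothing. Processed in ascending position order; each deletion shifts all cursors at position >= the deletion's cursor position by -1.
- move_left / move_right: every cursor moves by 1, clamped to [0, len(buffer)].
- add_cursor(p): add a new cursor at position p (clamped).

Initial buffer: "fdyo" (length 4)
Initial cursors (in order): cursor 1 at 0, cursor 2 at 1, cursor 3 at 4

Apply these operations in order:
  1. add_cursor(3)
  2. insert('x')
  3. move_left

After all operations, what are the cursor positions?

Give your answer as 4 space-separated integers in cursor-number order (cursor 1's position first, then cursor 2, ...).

Answer: 0 2 7 5

Derivation:
After op 1 (add_cursor(3)): buffer="fdyo" (len 4), cursors c1@0 c2@1 c4@3 c3@4, authorship ....
After op 2 (insert('x')): buffer="xfxdyxox" (len 8), cursors c1@1 c2@3 c4@6 c3@8, authorship 1.2..4.3
After op 3 (move_left): buffer="xfxdyxox" (len 8), cursors c1@0 c2@2 c4@5 c3@7, authorship 1.2..4.3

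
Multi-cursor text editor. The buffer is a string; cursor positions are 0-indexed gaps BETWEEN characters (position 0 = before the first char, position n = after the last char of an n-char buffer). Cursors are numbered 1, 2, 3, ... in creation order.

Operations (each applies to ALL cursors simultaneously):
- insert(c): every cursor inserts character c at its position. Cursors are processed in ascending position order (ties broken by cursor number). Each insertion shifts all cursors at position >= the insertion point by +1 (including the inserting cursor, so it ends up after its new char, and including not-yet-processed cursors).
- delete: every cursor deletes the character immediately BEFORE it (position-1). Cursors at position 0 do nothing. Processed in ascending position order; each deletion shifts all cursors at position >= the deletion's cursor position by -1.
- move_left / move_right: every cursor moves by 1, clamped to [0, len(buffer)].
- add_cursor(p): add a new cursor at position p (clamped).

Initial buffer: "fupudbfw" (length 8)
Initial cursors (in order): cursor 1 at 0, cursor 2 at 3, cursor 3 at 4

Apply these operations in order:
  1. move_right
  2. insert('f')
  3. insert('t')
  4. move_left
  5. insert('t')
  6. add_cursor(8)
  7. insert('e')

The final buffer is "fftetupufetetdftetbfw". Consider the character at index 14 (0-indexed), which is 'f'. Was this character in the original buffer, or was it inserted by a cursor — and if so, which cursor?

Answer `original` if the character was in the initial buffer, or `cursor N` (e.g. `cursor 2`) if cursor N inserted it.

Answer: cursor 3

Derivation:
After op 1 (move_right): buffer="fupudbfw" (len 8), cursors c1@1 c2@4 c3@5, authorship ........
After op 2 (insert('f')): buffer="ffupufdfbfw" (len 11), cursors c1@2 c2@6 c3@8, authorship .1...2.3...
After op 3 (insert('t')): buffer="fftupuftdftbfw" (len 14), cursors c1@3 c2@8 c3@11, authorship .11...22.33...
After op 4 (move_left): buffer="fftupuftdftbfw" (len 14), cursors c1@2 c2@7 c3@10, authorship .11...22.33...
After op 5 (insert('t')): buffer="ffttupufttdfttbfw" (len 17), cursors c1@3 c2@9 c3@13, authorship .111...222.333...
After op 6 (add_cursor(8)): buffer="ffttupufttdfttbfw" (len 17), cursors c1@3 c4@8 c2@9 c3@13, authorship .111...222.333...
After op 7 (insert('e')): buffer="fftetupufetetdftetbfw" (len 21), cursors c1@4 c4@10 c2@12 c3@17, authorship .1111...24222.3333...
Authorship (.=original, N=cursor N): . 1 1 1 1 . . . 2 4 2 2 2 . 3 3 3 3 . . .
Index 14: author = 3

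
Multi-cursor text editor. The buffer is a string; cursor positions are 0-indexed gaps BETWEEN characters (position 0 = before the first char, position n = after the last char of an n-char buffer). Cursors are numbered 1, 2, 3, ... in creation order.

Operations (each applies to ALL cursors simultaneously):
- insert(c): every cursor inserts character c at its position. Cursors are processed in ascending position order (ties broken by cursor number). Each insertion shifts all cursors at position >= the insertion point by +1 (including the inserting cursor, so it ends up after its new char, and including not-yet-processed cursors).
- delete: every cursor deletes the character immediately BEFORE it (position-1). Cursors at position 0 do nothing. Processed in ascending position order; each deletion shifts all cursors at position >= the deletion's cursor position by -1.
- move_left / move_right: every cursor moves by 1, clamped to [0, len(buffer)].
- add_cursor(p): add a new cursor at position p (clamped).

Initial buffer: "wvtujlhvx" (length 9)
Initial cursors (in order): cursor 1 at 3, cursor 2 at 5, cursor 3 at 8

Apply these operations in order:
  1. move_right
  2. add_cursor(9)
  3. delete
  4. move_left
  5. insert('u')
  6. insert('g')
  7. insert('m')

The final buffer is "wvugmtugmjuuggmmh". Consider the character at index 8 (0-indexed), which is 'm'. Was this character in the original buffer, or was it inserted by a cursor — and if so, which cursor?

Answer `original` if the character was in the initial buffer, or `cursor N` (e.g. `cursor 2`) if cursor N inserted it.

Answer: cursor 2

Derivation:
After op 1 (move_right): buffer="wvtujlhvx" (len 9), cursors c1@4 c2@6 c3@9, authorship .........
After op 2 (add_cursor(9)): buffer="wvtujlhvx" (len 9), cursors c1@4 c2@6 c3@9 c4@9, authorship .........
After op 3 (delete): buffer="wvtjh" (len 5), cursors c1@3 c2@4 c3@5 c4@5, authorship .....
After op 4 (move_left): buffer="wvtjh" (len 5), cursors c1@2 c2@3 c3@4 c4@4, authorship .....
After op 5 (insert('u')): buffer="wvutujuuh" (len 9), cursors c1@3 c2@5 c3@8 c4@8, authorship ..1.2.34.
After op 6 (insert('g')): buffer="wvugtugjuuggh" (len 13), cursors c1@4 c2@7 c3@12 c4@12, authorship ..11.22.3434.
After op 7 (insert('m')): buffer="wvugmtugmjuuggmmh" (len 17), cursors c1@5 c2@9 c3@16 c4@16, authorship ..111.222.343434.
Authorship (.=original, N=cursor N): . . 1 1 1 . 2 2 2 . 3 4 3 4 3 4 .
Index 8: author = 2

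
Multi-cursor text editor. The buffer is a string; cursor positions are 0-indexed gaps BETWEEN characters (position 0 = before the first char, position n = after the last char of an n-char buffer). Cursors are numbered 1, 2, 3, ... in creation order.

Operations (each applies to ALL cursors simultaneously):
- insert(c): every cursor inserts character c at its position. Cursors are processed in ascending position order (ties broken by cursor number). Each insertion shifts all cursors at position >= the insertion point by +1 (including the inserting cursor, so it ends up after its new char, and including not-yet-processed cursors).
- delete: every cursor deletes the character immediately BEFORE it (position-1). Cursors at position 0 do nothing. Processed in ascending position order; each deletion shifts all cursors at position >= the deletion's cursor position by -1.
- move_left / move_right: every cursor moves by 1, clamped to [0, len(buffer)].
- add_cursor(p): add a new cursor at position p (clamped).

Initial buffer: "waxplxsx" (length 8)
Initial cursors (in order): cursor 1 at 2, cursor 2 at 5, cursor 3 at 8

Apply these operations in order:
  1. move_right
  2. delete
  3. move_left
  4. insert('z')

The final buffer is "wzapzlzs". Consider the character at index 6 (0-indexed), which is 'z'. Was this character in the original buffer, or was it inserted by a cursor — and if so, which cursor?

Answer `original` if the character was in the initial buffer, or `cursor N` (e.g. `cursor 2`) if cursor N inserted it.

Answer: cursor 3

Derivation:
After op 1 (move_right): buffer="waxplxsx" (len 8), cursors c1@3 c2@6 c3@8, authorship ........
After op 2 (delete): buffer="wapls" (len 5), cursors c1@2 c2@4 c3@5, authorship .....
After op 3 (move_left): buffer="wapls" (len 5), cursors c1@1 c2@3 c3@4, authorship .....
After op 4 (insert('z')): buffer="wzapzlzs" (len 8), cursors c1@2 c2@5 c3@7, authorship .1..2.3.
Authorship (.=original, N=cursor N): . 1 . . 2 . 3 .
Index 6: author = 3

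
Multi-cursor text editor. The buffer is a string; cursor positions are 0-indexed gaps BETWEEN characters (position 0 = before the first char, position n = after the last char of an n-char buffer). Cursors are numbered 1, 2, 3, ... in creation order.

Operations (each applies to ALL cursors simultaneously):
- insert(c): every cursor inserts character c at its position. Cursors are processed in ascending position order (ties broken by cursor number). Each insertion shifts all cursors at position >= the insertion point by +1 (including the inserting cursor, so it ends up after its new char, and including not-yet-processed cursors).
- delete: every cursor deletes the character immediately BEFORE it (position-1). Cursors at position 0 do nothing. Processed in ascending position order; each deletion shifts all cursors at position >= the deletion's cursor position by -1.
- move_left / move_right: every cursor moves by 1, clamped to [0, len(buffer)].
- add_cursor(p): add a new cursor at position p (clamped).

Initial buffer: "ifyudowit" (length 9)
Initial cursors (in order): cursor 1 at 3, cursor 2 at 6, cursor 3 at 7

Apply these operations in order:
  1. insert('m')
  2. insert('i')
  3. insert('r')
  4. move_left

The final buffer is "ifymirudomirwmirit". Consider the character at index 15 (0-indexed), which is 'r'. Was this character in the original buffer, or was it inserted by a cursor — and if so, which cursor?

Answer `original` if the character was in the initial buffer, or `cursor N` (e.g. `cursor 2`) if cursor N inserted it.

Answer: cursor 3

Derivation:
After op 1 (insert('m')): buffer="ifymudomwmit" (len 12), cursors c1@4 c2@8 c3@10, authorship ...1...2.3..
After op 2 (insert('i')): buffer="ifymiudomiwmiit" (len 15), cursors c1@5 c2@10 c3@13, authorship ...11...22.33..
After op 3 (insert('r')): buffer="ifymirudomirwmirit" (len 18), cursors c1@6 c2@12 c3@16, authorship ...111...222.333..
After op 4 (move_left): buffer="ifymirudomirwmirit" (len 18), cursors c1@5 c2@11 c3@15, authorship ...111...222.333..
Authorship (.=original, N=cursor N): . . . 1 1 1 . . . 2 2 2 . 3 3 3 . .
Index 15: author = 3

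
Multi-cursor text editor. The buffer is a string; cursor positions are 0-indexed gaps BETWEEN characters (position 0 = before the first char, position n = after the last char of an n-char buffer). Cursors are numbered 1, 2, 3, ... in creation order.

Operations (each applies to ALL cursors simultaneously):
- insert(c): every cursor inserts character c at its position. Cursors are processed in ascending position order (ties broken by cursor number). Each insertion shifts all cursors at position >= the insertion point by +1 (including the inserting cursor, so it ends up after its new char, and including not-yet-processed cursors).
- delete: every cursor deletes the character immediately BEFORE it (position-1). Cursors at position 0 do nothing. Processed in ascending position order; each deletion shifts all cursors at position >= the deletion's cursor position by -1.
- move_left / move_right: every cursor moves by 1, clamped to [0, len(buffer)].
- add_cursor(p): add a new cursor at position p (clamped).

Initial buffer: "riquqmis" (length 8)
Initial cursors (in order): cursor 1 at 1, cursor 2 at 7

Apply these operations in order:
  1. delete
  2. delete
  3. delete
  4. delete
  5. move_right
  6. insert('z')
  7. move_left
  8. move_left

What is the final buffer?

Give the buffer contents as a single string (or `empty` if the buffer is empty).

Answer: izqsz

Derivation:
After op 1 (delete): buffer="iquqms" (len 6), cursors c1@0 c2@5, authorship ......
After op 2 (delete): buffer="iquqs" (len 5), cursors c1@0 c2@4, authorship .....
After op 3 (delete): buffer="iqus" (len 4), cursors c1@0 c2@3, authorship ....
After op 4 (delete): buffer="iqs" (len 3), cursors c1@0 c2@2, authorship ...
After op 5 (move_right): buffer="iqs" (len 3), cursors c1@1 c2@3, authorship ...
After op 6 (insert('z')): buffer="izqsz" (len 5), cursors c1@2 c2@5, authorship .1..2
After op 7 (move_left): buffer="izqsz" (len 5), cursors c1@1 c2@4, authorship .1..2
After op 8 (move_left): buffer="izqsz" (len 5), cursors c1@0 c2@3, authorship .1..2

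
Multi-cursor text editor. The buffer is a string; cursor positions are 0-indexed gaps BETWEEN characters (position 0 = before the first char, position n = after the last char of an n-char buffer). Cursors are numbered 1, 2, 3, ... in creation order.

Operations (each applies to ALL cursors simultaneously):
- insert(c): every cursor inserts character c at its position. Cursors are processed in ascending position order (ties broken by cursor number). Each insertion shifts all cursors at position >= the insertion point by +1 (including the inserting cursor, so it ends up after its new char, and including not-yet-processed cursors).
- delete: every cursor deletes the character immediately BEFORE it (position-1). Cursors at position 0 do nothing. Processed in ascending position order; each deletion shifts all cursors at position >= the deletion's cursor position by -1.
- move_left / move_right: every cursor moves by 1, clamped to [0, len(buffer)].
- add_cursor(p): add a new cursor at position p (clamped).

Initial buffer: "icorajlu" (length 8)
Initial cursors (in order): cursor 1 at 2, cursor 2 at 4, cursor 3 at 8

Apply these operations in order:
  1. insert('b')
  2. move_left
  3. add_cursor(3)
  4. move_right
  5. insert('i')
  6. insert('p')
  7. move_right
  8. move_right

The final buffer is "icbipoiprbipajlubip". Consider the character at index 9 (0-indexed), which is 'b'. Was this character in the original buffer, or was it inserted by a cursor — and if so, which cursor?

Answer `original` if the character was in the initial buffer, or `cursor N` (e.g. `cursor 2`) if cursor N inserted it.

Answer: cursor 2

Derivation:
After op 1 (insert('b')): buffer="icborbajlub" (len 11), cursors c1@3 c2@6 c3@11, authorship ..1..2....3
After op 2 (move_left): buffer="icborbajlub" (len 11), cursors c1@2 c2@5 c3@10, authorship ..1..2....3
After op 3 (add_cursor(3)): buffer="icborbajlub" (len 11), cursors c1@2 c4@3 c2@5 c3@10, authorship ..1..2....3
After op 4 (move_right): buffer="icborbajlub" (len 11), cursors c1@3 c4@4 c2@6 c3@11, authorship ..1..2....3
After op 5 (insert('i')): buffer="icbioirbiajlubi" (len 15), cursors c1@4 c4@6 c2@9 c3@15, authorship ..11.4.22....33
After op 6 (insert('p')): buffer="icbipoiprbipajlubip" (len 19), cursors c1@5 c4@8 c2@12 c3@19, authorship ..111.44.222....333
After op 7 (move_right): buffer="icbipoiprbipajlubip" (len 19), cursors c1@6 c4@9 c2@13 c3@19, authorship ..111.44.222....333
After op 8 (move_right): buffer="icbipoiprbipajlubip" (len 19), cursors c1@7 c4@10 c2@14 c3@19, authorship ..111.44.222....333
Authorship (.=original, N=cursor N): . . 1 1 1 . 4 4 . 2 2 2 . . . . 3 3 3
Index 9: author = 2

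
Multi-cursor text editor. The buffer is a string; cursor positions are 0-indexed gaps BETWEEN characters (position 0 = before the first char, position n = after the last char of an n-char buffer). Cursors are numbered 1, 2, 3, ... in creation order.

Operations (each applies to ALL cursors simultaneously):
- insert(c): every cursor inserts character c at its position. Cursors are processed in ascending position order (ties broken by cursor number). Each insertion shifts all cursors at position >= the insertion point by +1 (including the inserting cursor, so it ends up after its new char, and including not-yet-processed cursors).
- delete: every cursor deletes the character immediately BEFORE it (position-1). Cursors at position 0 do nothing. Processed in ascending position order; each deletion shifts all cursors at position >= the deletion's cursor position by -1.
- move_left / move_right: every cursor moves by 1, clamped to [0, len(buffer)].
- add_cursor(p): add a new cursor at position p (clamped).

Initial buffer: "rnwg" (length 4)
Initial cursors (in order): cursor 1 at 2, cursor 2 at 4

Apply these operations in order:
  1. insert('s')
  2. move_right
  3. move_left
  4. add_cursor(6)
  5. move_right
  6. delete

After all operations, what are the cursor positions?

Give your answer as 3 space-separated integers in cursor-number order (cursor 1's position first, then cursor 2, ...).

Answer: 3 3 3

Derivation:
After op 1 (insert('s')): buffer="rnswgs" (len 6), cursors c1@3 c2@6, authorship ..1..2
After op 2 (move_right): buffer="rnswgs" (len 6), cursors c1@4 c2@6, authorship ..1..2
After op 3 (move_left): buffer="rnswgs" (len 6), cursors c1@3 c2@5, authorship ..1..2
After op 4 (add_cursor(6)): buffer="rnswgs" (len 6), cursors c1@3 c2@5 c3@6, authorship ..1..2
After op 5 (move_right): buffer="rnswgs" (len 6), cursors c1@4 c2@6 c3@6, authorship ..1..2
After op 6 (delete): buffer="rns" (len 3), cursors c1@3 c2@3 c3@3, authorship ..1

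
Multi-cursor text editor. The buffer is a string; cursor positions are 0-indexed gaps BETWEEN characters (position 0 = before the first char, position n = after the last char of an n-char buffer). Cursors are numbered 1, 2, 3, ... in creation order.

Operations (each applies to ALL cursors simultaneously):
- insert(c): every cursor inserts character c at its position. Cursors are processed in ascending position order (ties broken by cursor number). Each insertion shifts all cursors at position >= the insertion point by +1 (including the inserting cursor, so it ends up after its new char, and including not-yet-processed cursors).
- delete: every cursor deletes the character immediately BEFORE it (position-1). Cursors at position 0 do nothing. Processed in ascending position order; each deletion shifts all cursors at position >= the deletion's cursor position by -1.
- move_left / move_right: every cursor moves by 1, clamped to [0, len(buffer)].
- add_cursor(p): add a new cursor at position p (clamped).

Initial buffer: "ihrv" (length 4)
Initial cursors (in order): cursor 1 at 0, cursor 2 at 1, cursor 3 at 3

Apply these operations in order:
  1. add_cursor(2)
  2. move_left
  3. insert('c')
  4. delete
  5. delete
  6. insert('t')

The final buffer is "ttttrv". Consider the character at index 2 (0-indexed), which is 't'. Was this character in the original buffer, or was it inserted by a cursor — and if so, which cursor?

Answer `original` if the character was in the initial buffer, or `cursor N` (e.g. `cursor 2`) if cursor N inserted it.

Answer: cursor 3

Derivation:
After op 1 (add_cursor(2)): buffer="ihrv" (len 4), cursors c1@0 c2@1 c4@2 c3@3, authorship ....
After op 2 (move_left): buffer="ihrv" (len 4), cursors c1@0 c2@0 c4@1 c3@2, authorship ....
After op 3 (insert('c')): buffer="ccichcrv" (len 8), cursors c1@2 c2@2 c4@4 c3@6, authorship 12.4.3..
After op 4 (delete): buffer="ihrv" (len 4), cursors c1@0 c2@0 c4@1 c3@2, authorship ....
After op 5 (delete): buffer="rv" (len 2), cursors c1@0 c2@0 c3@0 c4@0, authorship ..
After op 6 (insert('t')): buffer="ttttrv" (len 6), cursors c1@4 c2@4 c3@4 c4@4, authorship 1234..
Authorship (.=original, N=cursor N): 1 2 3 4 . .
Index 2: author = 3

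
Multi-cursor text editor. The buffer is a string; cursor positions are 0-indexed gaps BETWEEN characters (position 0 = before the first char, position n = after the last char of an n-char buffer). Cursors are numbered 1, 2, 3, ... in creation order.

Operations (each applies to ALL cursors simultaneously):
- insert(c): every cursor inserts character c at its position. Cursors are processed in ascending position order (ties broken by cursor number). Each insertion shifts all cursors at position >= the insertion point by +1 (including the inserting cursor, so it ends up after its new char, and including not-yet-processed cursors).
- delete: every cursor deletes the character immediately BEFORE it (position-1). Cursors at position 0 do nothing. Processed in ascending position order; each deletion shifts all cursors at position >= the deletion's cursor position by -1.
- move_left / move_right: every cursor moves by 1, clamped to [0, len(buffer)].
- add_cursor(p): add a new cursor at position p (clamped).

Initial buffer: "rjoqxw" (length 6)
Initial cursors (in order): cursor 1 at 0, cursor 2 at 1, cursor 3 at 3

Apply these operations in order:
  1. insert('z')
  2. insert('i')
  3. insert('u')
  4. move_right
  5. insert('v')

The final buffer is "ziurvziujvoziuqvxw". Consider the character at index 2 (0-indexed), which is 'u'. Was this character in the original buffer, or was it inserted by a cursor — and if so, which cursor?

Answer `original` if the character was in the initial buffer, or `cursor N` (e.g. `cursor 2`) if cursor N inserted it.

After op 1 (insert('z')): buffer="zrzjozqxw" (len 9), cursors c1@1 c2@3 c3@6, authorship 1.2..3...
After op 2 (insert('i')): buffer="zirzijoziqxw" (len 12), cursors c1@2 c2@5 c3@9, authorship 11.22..33...
After op 3 (insert('u')): buffer="ziurziujoziuqxw" (len 15), cursors c1@3 c2@7 c3@12, authorship 111.222..333...
After op 4 (move_right): buffer="ziurziujoziuqxw" (len 15), cursors c1@4 c2@8 c3@13, authorship 111.222..333...
After op 5 (insert('v')): buffer="ziurvziujvoziuqvxw" (len 18), cursors c1@5 c2@10 c3@16, authorship 111.1222.2.333.3..
Authorship (.=original, N=cursor N): 1 1 1 . 1 2 2 2 . 2 . 3 3 3 . 3 . .
Index 2: author = 1

Answer: cursor 1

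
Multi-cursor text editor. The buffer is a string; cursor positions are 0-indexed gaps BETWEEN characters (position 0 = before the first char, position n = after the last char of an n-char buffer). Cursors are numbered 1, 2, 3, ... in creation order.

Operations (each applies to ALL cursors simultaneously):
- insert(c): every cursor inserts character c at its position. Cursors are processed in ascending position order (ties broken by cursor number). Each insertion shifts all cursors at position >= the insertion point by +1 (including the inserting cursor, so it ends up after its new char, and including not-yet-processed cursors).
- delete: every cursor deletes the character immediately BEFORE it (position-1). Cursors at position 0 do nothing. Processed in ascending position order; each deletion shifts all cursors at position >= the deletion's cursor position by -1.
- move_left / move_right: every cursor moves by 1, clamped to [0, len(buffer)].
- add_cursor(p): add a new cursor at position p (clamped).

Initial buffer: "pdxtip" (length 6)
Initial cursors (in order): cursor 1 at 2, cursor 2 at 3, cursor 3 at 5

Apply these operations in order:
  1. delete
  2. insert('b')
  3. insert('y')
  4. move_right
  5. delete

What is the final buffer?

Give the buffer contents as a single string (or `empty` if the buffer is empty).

After op 1 (delete): buffer="ptp" (len 3), cursors c1@1 c2@1 c3@2, authorship ...
After op 2 (insert('b')): buffer="pbbtbp" (len 6), cursors c1@3 c2@3 c3@5, authorship .12.3.
After op 3 (insert('y')): buffer="pbbyytbyp" (len 9), cursors c1@5 c2@5 c3@8, authorship .1212.33.
After op 4 (move_right): buffer="pbbyytbyp" (len 9), cursors c1@6 c2@6 c3@9, authorship .1212.33.
After op 5 (delete): buffer="pbbyby" (len 6), cursors c1@4 c2@4 c3@6, authorship .12133

Answer: pbbyby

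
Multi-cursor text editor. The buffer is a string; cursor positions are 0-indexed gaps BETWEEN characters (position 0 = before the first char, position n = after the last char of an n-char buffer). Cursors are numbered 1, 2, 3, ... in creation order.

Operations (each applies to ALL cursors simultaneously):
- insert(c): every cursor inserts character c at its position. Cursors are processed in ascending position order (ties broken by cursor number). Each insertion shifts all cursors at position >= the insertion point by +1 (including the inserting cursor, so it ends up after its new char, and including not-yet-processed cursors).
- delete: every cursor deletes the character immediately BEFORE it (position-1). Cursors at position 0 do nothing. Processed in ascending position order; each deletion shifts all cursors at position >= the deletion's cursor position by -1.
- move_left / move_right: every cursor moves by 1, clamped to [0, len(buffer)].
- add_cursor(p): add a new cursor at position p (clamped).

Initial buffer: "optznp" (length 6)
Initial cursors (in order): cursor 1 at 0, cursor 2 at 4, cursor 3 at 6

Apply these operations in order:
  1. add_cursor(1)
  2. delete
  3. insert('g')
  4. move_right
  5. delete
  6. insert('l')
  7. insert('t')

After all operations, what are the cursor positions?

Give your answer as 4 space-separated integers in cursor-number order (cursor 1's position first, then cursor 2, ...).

Answer: 5 11 11 5

Derivation:
After op 1 (add_cursor(1)): buffer="optznp" (len 6), cursors c1@0 c4@1 c2@4 c3@6, authorship ......
After op 2 (delete): buffer="ptn" (len 3), cursors c1@0 c4@0 c2@2 c3@3, authorship ...
After op 3 (insert('g')): buffer="ggptgng" (len 7), cursors c1@2 c4@2 c2@5 c3@7, authorship 14..2.3
After op 4 (move_right): buffer="ggptgng" (len 7), cursors c1@3 c4@3 c2@6 c3@7, authorship 14..2.3
After op 5 (delete): buffer="gtg" (len 3), cursors c1@1 c4@1 c2@3 c3@3, authorship 1.2
After op 6 (insert('l')): buffer="glltgll" (len 7), cursors c1@3 c4@3 c2@7 c3@7, authorship 114.223
After op 7 (insert('t')): buffer="glltttglltt" (len 11), cursors c1@5 c4@5 c2@11 c3@11, authorship 11414.22323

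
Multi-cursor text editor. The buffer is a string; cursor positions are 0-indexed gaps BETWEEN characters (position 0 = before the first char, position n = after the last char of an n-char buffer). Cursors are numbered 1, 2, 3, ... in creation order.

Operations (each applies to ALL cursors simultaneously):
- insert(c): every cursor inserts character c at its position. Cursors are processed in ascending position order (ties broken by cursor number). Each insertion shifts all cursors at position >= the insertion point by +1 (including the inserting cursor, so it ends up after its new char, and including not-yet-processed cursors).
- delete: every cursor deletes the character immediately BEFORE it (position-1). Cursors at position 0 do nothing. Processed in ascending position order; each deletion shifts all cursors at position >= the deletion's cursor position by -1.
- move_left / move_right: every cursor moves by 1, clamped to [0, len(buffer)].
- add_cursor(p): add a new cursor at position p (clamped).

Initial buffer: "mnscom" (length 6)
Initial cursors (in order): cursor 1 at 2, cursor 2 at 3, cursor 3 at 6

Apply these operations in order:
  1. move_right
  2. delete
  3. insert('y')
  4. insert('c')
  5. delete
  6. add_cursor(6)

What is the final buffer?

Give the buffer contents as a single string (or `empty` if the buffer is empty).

Answer: mnyyoy

Derivation:
After op 1 (move_right): buffer="mnscom" (len 6), cursors c1@3 c2@4 c3@6, authorship ......
After op 2 (delete): buffer="mno" (len 3), cursors c1@2 c2@2 c3@3, authorship ...
After op 3 (insert('y')): buffer="mnyyoy" (len 6), cursors c1@4 c2@4 c3@6, authorship ..12.3
After op 4 (insert('c')): buffer="mnyyccoyc" (len 9), cursors c1@6 c2@6 c3@9, authorship ..1212.33
After op 5 (delete): buffer="mnyyoy" (len 6), cursors c1@4 c2@4 c3@6, authorship ..12.3
After op 6 (add_cursor(6)): buffer="mnyyoy" (len 6), cursors c1@4 c2@4 c3@6 c4@6, authorship ..12.3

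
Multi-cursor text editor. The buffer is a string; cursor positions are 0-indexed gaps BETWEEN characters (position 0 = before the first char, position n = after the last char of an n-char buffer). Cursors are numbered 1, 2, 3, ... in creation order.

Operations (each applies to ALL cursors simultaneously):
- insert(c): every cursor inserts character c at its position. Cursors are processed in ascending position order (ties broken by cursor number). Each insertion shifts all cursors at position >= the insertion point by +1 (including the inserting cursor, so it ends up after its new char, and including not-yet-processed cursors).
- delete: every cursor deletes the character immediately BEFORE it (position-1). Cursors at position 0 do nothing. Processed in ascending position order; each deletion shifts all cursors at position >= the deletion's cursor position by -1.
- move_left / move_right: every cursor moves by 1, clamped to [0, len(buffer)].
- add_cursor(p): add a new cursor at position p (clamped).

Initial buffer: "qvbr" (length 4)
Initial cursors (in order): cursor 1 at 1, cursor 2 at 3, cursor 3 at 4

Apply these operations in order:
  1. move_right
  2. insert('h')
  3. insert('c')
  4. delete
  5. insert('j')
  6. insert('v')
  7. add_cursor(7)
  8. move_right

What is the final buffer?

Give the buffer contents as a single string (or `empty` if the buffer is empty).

Answer: qvhjvbrhhjjvv

Derivation:
After op 1 (move_right): buffer="qvbr" (len 4), cursors c1@2 c2@4 c3@4, authorship ....
After op 2 (insert('h')): buffer="qvhbrhh" (len 7), cursors c1@3 c2@7 c3@7, authorship ..1..23
After op 3 (insert('c')): buffer="qvhcbrhhcc" (len 10), cursors c1@4 c2@10 c3@10, authorship ..11..2323
After op 4 (delete): buffer="qvhbrhh" (len 7), cursors c1@3 c2@7 c3@7, authorship ..1..23
After op 5 (insert('j')): buffer="qvhjbrhhjj" (len 10), cursors c1@4 c2@10 c3@10, authorship ..11..2323
After op 6 (insert('v')): buffer="qvhjvbrhhjjvv" (len 13), cursors c1@5 c2@13 c3@13, authorship ..111..232323
After op 7 (add_cursor(7)): buffer="qvhjvbrhhjjvv" (len 13), cursors c1@5 c4@7 c2@13 c3@13, authorship ..111..232323
After op 8 (move_right): buffer="qvhjvbrhhjjvv" (len 13), cursors c1@6 c4@8 c2@13 c3@13, authorship ..111..232323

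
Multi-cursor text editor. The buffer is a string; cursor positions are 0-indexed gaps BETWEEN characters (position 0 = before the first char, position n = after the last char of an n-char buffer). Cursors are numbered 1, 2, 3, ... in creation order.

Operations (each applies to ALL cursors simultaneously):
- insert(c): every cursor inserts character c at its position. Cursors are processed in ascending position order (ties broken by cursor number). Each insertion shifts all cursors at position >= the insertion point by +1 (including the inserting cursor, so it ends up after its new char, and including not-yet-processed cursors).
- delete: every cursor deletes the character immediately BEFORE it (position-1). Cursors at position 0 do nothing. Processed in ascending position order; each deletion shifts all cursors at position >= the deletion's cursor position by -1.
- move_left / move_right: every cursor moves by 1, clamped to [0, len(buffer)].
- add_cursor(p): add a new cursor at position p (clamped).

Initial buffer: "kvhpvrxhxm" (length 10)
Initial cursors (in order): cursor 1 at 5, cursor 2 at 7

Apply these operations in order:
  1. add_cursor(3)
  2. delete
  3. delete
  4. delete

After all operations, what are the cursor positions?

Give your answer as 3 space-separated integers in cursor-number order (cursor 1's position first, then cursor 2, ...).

Answer: 0 0 0

Derivation:
After op 1 (add_cursor(3)): buffer="kvhpvrxhxm" (len 10), cursors c3@3 c1@5 c2@7, authorship ..........
After op 2 (delete): buffer="kvprhxm" (len 7), cursors c3@2 c1@3 c2@4, authorship .......
After op 3 (delete): buffer="khxm" (len 4), cursors c1@1 c2@1 c3@1, authorship ....
After op 4 (delete): buffer="hxm" (len 3), cursors c1@0 c2@0 c3@0, authorship ...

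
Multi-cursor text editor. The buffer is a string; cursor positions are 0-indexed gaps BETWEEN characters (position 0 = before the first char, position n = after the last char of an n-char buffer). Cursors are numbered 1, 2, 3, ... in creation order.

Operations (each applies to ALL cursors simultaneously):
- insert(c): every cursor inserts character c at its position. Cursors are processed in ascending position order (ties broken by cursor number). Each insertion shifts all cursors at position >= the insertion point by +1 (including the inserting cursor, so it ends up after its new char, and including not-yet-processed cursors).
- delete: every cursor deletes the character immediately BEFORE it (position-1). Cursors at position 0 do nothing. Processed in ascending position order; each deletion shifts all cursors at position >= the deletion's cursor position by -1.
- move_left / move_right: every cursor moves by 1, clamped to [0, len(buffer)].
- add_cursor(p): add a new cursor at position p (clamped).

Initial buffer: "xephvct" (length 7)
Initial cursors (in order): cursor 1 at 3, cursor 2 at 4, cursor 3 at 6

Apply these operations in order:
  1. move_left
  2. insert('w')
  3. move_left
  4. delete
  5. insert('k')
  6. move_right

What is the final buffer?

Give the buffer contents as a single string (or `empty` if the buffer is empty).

Answer: xkwkwhkwct

Derivation:
After op 1 (move_left): buffer="xephvct" (len 7), cursors c1@2 c2@3 c3@5, authorship .......
After op 2 (insert('w')): buffer="xewpwhvwct" (len 10), cursors c1@3 c2@5 c3@8, authorship ..1.2..3..
After op 3 (move_left): buffer="xewpwhvwct" (len 10), cursors c1@2 c2@4 c3@7, authorship ..1.2..3..
After op 4 (delete): buffer="xwwhwct" (len 7), cursors c1@1 c2@2 c3@4, authorship .12.3..
After op 5 (insert('k')): buffer="xkwkwhkwct" (len 10), cursors c1@2 c2@4 c3@7, authorship .1122.33..
After op 6 (move_right): buffer="xkwkwhkwct" (len 10), cursors c1@3 c2@5 c3@8, authorship .1122.33..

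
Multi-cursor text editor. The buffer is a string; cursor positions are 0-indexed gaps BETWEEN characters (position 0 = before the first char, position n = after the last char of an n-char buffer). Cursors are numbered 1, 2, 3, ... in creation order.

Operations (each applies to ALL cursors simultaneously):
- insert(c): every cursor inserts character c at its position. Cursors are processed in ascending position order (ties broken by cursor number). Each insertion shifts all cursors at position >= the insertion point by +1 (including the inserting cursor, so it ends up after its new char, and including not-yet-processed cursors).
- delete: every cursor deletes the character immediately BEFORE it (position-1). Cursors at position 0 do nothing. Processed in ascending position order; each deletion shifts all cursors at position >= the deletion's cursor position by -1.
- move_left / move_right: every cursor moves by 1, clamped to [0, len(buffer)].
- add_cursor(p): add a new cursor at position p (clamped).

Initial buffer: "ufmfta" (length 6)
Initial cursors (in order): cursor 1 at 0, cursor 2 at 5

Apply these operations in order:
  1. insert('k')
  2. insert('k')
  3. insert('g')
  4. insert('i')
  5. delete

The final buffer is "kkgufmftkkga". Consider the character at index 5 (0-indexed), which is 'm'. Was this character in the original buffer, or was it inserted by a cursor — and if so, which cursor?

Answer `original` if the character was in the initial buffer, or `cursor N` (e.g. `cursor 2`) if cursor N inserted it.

After op 1 (insert('k')): buffer="kufmftka" (len 8), cursors c1@1 c2@7, authorship 1.....2.
After op 2 (insert('k')): buffer="kkufmftkka" (len 10), cursors c1@2 c2@9, authorship 11.....22.
After op 3 (insert('g')): buffer="kkgufmftkkga" (len 12), cursors c1@3 c2@11, authorship 111.....222.
After op 4 (insert('i')): buffer="kkgiufmftkkgia" (len 14), cursors c1@4 c2@13, authorship 1111.....2222.
After op 5 (delete): buffer="kkgufmftkkga" (len 12), cursors c1@3 c2@11, authorship 111.....222.
Authorship (.=original, N=cursor N): 1 1 1 . . . . . 2 2 2 .
Index 5: author = original

Answer: original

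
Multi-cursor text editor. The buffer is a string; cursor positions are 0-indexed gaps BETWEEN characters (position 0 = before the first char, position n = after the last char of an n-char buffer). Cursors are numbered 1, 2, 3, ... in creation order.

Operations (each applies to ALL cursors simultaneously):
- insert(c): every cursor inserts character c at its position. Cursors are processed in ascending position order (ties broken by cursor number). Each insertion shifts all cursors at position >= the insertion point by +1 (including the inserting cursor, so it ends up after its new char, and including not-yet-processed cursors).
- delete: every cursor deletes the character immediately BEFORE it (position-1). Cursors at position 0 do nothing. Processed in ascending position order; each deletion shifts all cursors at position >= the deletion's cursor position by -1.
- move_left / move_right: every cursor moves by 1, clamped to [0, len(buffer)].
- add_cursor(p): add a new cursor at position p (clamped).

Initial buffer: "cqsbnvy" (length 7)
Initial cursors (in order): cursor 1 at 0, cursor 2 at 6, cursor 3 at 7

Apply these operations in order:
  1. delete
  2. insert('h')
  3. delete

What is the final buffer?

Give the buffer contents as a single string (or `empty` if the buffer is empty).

After op 1 (delete): buffer="cqsbn" (len 5), cursors c1@0 c2@5 c3@5, authorship .....
After op 2 (insert('h')): buffer="hcqsbnhh" (len 8), cursors c1@1 c2@8 c3@8, authorship 1.....23
After op 3 (delete): buffer="cqsbn" (len 5), cursors c1@0 c2@5 c3@5, authorship .....

Answer: cqsbn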